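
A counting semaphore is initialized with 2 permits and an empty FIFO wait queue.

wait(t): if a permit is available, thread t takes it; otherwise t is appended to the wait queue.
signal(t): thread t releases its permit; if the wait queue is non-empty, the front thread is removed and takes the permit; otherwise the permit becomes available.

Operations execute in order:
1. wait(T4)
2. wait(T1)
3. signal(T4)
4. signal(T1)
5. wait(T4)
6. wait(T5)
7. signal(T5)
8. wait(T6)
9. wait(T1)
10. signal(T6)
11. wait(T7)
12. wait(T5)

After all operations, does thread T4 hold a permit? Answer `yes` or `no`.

Answer: yes

Derivation:
Step 1: wait(T4) -> count=1 queue=[] holders={T4}
Step 2: wait(T1) -> count=0 queue=[] holders={T1,T4}
Step 3: signal(T4) -> count=1 queue=[] holders={T1}
Step 4: signal(T1) -> count=2 queue=[] holders={none}
Step 5: wait(T4) -> count=1 queue=[] holders={T4}
Step 6: wait(T5) -> count=0 queue=[] holders={T4,T5}
Step 7: signal(T5) -> count=1 queue=[] holders={T4}
Step 8: wait(T6) -> count=0 queue=[] holders={T4,T6}
Step 9: wait(T1) -> count=0 queue=[T1] holders={T4,T6}
Step 10: signal(T6) -> count=0 queue=[] holders={T1,T4}
Step 11: wait(T7) -> count=0 queue=[T7] holders={T1,T4}
Step 12: wait(T5) -> count=0 queue=[T7,T5] holders={T1,T4}
Final holders: {T1,T4} -> T4 in holders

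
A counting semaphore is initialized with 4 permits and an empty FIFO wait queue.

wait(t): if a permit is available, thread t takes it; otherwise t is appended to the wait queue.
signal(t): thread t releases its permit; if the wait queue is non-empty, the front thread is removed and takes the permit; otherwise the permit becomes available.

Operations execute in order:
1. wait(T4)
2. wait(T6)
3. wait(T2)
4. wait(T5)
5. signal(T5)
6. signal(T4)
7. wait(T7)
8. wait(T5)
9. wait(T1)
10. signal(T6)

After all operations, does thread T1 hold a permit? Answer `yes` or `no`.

Step 1: wait(T4) -> count=3 queue=[] holders={T4}
Step 2: wait(T6) -> count=2 queue=[] holders={T4,T6}
Step 3: wait(T2) -> count=1 queue=[] holders={T2,T4,T6}
Step 4: wait(T5) -> count=0 queue=[] holders={T2,T4,T5,T6}
Step 5: signal(T5) -> count=1 queue=[] holders={T2,T4,T6}
Step 6: signal(T4) -> count=2 queue=[] holders={T2,T6}
Step 7: wait(T7) -> count=1 queue=[] holders={T2,T6,T7}
Step 8: wait(T5) -> count=0 queue=[] holders={T2,T5,T6,T7}
Step 9: wait(T1) -> count=0 queue=[T1] holders={T2,T5,T6,T7}
Step 10: signal(T6) -> count=0 queue=[] holders={T1,T2,T5,T7}
Final holders: {T1,T2,T5,T7} -> T1 in holders

Answer: yes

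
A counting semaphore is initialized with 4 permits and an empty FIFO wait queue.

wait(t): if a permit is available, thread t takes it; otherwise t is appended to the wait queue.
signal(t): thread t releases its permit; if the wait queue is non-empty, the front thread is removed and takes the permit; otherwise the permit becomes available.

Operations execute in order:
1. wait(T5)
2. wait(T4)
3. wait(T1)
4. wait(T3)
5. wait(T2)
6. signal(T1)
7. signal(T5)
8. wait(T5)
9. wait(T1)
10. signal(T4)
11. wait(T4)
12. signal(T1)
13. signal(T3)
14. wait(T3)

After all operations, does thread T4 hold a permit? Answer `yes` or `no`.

Step 1: wait(T5) -> count=3 queue=[] holders={T5}
Step 2: wait(T4) -> count=2 queue=[] holders={T4,T5}
Step 3: wait(T1) -> count=1 queue=[] holders={T1,T4,T5}
Step 4: wait(T3) -> count=0 queue=[] holders={T1,T3,T4,T5}
Step 5: wait(T2) -> count=0 queue=[T2] holders={T1,T3,T4,T5}
Step 6: signal(T1) -> count=0 queue=[] holders={T2,T3,T4,T5}
Step 7: signal(T5) -> count=1 queue=[] holders={T2,T3,T4}
Step 8: wait(T5) -> count=0 queue=[] holders={T2,T3,T4,T5}
Step 9: wait(T1) -> count=0 queue=[T1] holders={T2,T3,T4,T5}
Step 10: signal(T4) -> count=0 queue=[] holders={T1,T2,T3,T5}
Step 11: wait(T4) -> count=0 queue=[T4] holders={T1,T2,T3,T5}
Step 12: signal(T1) -> count=0 queue=[] holders={T2,T3,T4,T5}
Step 13: signal(T3) -> count=1 queue=[] holders={T2,T4,T5}
Step 14: wait(T3) -> count=0 queue=[] holders={T2,T3,T4,T5}
Final holders: {T2,T3,T4,T5} -> T4 in holders

Answer: yes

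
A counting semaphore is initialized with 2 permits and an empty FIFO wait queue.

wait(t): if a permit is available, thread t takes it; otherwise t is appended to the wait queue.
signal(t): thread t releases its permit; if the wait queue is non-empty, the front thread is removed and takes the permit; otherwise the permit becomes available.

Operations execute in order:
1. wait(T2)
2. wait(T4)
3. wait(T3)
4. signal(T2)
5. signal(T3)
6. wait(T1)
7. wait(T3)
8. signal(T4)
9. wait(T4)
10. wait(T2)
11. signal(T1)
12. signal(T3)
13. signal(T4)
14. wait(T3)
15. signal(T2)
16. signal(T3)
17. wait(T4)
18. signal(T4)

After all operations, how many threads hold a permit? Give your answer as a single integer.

Answer: 0

Derivation:
Step 1: wait(T2) -> count=1 queue=[] holders={T2}
Step 2: wait(T4) -> count=0 queue=[] holders={T2,T4}
Step 3: wait(T3) -> count=0 queue=[T3] holders={T2,T4}
Step 4: signal(T2) -> count=0 queue=[] holders={T3,T4}
Step 5: signal(T3) -> count=1 queue=[] holders={T4}
Step 6: wait(T1) -> count=0 queue=[] holders={T1,T4}
Step 7: wait(T3) -> count=0 queue=[T3] holders={T1,T4}
Step 8: signal(T4) -> count=0 queue=[] holders={T1,T3}
Step 9: wait(T4) -> count=0 queue=[T4] holders={T1,T3}
Step 10: wait(T2) -> count=0 queue=[T4,T2] holders={T1,T3}
Step 11: signal(T1) -> count=0 queue=[T2] holders={T3,T4}
Step 12: signal(T3) -> count=0 queue=[] holders={T2,T4}
Step 13: signal(T4) -> count=1 queue=[] holders={T2}
Step 14: wait(T3) -> count=0 queue=[] holders={T2,T3}
Step 15: signal(T2) -> count=1 queue=[] holders={T3}
Step 16: signal(T3) -> count=2 queue=[] holders={none}
Step 17: wait(T4) -> count=1 queue=[] holders={T4}
Step 18: signal(T4) -> count=2 queue=[] holders={none}
Final holders: {none} -> 0 thread(s)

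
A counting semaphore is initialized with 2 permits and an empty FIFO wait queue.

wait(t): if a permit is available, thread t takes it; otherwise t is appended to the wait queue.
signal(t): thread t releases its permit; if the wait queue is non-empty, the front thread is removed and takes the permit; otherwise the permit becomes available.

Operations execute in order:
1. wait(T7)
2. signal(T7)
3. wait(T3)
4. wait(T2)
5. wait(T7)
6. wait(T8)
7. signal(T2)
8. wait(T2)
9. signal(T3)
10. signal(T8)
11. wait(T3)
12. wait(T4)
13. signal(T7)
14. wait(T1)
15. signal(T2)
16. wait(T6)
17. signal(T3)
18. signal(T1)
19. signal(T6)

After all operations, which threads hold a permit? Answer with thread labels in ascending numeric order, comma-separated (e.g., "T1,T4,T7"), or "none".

Answer: T4

Derivation:
Step 1: wait(T7) -> count=1 queue=[] holders={T7}
Step 2: signal(T7) -> count=2 queue=[] holders={none}
Step 3: wait(T3) -> count=1 queue=[] holders={T3}
Step 4: wait(T2) -> count=0 queue=[] holders={T2,T3}
Step 5: wait(T7) -> count=0 queue=[T7] holders={T2,T3}
Step 6: wait(T8) -> count=0 queue=[T7,T8] holders={T2,T3}
Step 7: signal(T2) -> count=0 queue=[T8] holders={T3,T7}
Step 8: wait(T2) -> count=0 queue=[T8,T2] holders={T3,T7}
Step 9: signal(T3) -> count=0 queue=[T2] holders={T7,T8}
Step 10: signal(T8) -> count=0 queue=[] holders={T2,T7}
Step 11: wait(T3) -> count=0 queue=[T3] holders={T2,T7}
Step 12: wait(T4) -> count=0 queue=[T3,T4] holders={T2,T7}
Step 13: signal(T7) -> count=0 queue=[T4] holders={T2,T3}
Step 14: wait(T1) -> count=0 queue=[T4,T1] holders={T2,T3}
Step 15: signal(T2) -> count=0 queue=[T1] holders={T3,T4}
Step 16: wait(T6) -> count=0 queue=[T1,T6] holders={T3,T4}
Step 17: signal(T3) -> count=0 queue=[T6] holders={T1,T4}
Step 18: signal(T1) -> count=0 queue=[] holders={T4,T6}
Step 19: signal(T6) -> count=1 queue=[] holders={T4}
Final holders: T4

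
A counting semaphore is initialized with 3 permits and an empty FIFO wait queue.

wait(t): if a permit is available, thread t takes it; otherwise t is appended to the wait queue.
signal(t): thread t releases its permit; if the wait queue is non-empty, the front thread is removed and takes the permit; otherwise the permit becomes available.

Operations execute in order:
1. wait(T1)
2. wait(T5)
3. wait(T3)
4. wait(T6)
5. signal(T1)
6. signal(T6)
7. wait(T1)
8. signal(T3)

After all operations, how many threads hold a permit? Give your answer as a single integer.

Answer: 2

Derivation:
Step 1: wait(T1) -> count=2 queue=[] holders={T1}
Step 2: wait(T5) -> count=1 queue=[] holders={T1,T5}
Step 3: wait(T3) -> count=0 queue=[] holders={T1,T3,T5}
Step 4: wait(T6) -> count=0 queue=[T6] holders={T1,T3,T5}
Step 5: signal(T1) -> count=0 queue=[] holders={T3,T5,T6}
Step 6: signal(T6) -> count=1 queue=[] holders={T3,T5}
Step 7: wait(T1) -> count=0 queue=[] holders={T1,T3,T5}
Step 8: signal(T3) -> count=1 queue=[] holders={T1,T5}
Final holders: {T1,T5} -> 2 thread(s)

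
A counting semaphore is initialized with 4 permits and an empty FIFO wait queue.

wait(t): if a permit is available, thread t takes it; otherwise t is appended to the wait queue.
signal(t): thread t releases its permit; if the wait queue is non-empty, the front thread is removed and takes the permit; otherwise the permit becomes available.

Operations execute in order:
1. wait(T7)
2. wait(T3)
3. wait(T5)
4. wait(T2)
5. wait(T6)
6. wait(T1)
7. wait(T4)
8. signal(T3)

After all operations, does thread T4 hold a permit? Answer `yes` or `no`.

Step 1: wait(T7) -> count=3 queue=[] holders={T7}
Step 2: wait(T3) -> count=2 queue=[] holders={T3,T7}
Step 3: wait(T5) -> count=1 queue=[] holders={T3,T5,T7}
Step 4: wait(T2) -> count=0 queue=[] holders={T2,T3,T5,T7}
Step 5: wait(T6) -> count=0 queue=[T6] holders={T2,T3,T5,T7}
Step 6: wait(T1) -> count=0 queue=[T6,T1] holders={T2,T3,T5,T7}
Step 7: wait(T4) -> count=0 queue=[T6,T1,T4] holders={T2,T3,T5,T7}
Step 8: signal(T3) -> count=0 queue=[T1,T4] holders={T2,T5,T6,T7}
Final holders: {T2,T5,T6,T7} -> T4 not in holders

Answer: no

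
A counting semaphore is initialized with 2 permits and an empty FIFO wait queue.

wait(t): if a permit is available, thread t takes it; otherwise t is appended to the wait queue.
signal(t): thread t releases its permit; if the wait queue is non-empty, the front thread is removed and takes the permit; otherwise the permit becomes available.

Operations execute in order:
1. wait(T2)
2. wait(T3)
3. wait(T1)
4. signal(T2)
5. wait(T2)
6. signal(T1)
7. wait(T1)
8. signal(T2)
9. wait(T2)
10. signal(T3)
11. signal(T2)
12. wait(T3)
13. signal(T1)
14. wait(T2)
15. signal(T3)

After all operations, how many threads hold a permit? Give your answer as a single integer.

Answer: 1

Derivation:
Step 1: wait(T2) -> count=1 queue=[] holders={T2}
Step 2: wait(T3) -> count=0 queue=[] holders={T2,T3}
Step 3: wait(T1) -> count=0 queue=[T1] holders={T2,T3}
Step 4: signal(T2) -> count=0 queue=[] holders={T1,T3}
Step 5: wait(T2) -> count=0 queue=[T2] holders={T1,T3}
Step 6: signal(T1) -> count=0 queue=[] holders={T2,T3}
Step 7: wait(T1) -> count=0 queue=[T1] holders={T2,T3}
Step 8: signal(T2) -> count=0 queue=[] holders={T1,T3}
Step 9: wait(T2) -> count=0 queue=[T2] holders={T1,T3}
Step 10: signal(T3) -> count=0 queue=[] holders={T1,T2}
Step 11: signal(T2) -> count=1 queue=[] holders={T1}
Step 12: wait(T3) -> count=0 queue=[] holders={T1,T3}
Step 13: signal(T1) -> count=1 queue=[] holders={T3}
Step 14: wait(T2) -> count=0 queue=[] holders={T2,T3}
Step 15: signal(T3) -> count=1 queue=[] holders={T2}
Final holders: {T2} -> 1 thread(s)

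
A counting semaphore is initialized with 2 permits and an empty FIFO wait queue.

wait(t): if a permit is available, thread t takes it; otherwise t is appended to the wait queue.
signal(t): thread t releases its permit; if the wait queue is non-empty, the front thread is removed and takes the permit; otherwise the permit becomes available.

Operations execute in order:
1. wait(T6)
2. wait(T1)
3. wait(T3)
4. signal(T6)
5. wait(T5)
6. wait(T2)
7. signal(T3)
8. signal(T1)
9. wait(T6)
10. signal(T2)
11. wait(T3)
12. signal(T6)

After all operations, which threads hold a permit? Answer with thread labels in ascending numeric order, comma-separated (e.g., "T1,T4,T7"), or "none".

Step 1: wait(T6) -> count=1 queue=[] holders={T6}
Step 2: wait(T1) -> count=0 queue=[] holders={T1,T6}
Step 3: wait(T3) -> count=0 queue=[T3] holders={T1,T6}
Step 4: signal(T6) -> count=0 queue=[] holders={T1,T3}
Step 5: wait(T5) -> count=0 queue=[T5] holders={T1,T3}
Step 6: wait(T2) -> count=0 queue=[T5,T2] holders={T1,T3}
Step 7: signal(T3) -> count=0 queue=[T2] holders={T1,T5}
Step 8: signal(T1) -> count=0 queue=[] holders={T2,T5}
Step 9: wait(T6) -> count=0 queue=[T6] holders={T2,T5}
Step 10: signal(T2) -> count=0 queue=[] holders={T5,T6}
Step 11: wait(T3) -> count=0 queue=[T3] holders={T5,T6}
Step 12: signal(T6) -> count=0 queue=[] holders={T3,T5}
Final holders: T3,T5

Answer: T3,T5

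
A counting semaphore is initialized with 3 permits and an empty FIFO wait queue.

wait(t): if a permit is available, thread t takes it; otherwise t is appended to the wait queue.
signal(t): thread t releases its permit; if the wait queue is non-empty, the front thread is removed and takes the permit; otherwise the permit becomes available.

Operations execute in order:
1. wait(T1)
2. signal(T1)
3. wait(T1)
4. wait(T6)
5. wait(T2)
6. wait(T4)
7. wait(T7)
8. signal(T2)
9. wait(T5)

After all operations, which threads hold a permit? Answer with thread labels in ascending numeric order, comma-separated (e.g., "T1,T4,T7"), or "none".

Step 1: wait(T1) -> count=2 queue=[] holders={T1}
Step 2: signal(T1) -> count=3 queue=[] holders={none}
Step 3: wait(T1) -> count=2 queue=[] holders={T1}
Step 4: wait(T6) -> count=1 queue=[] holders={T1,T6}
Step 5: wait(T2) -> count=0 queue=[] holders={T1,T2,T6}
Step 6: wait(T4) -> count=0 queue=[T4] holders={T1,T2,T6}
Step 7: wait(T7) -> count=0 queue=[T4,T7] holders={T1,T2,T6}
Step 8: signal(T2) -> count=0 queue=[T7] holders={T1,T4,T6}
Step 9: wait(T5) -> count=0 queue=[T7,T5] holders={T1,T4,T6}
Final holders: T1,T4,T6

Answer: T1,T4,T6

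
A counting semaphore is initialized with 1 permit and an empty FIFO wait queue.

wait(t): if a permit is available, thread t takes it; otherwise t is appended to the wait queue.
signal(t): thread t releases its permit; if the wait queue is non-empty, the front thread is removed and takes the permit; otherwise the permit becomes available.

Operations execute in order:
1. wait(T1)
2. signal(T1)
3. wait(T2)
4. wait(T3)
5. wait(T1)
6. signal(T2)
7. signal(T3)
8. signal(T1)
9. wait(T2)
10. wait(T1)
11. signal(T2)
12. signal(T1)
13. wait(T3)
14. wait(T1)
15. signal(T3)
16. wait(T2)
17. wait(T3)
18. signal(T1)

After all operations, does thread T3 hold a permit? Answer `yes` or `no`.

Answer: no

Derivation:
Step 1: wait(T1) -> count=0 queue=[] holders={T1}
Step 2: signal(T1) -> count=1 queue=[] holders={none}
Step 3: wait(T2) -> count=0 queue=[] holders={T2}
Step 4: wait(T3) -> count=0 queue=[T3] holders={T2}
Step 5: wait(T1) -> count=0 queue=[T3,T1] holders={T2}
Step 6: signal(T2) -> count=0 queue=[T1] holders={T3}
Step 7: signal(T3) -> count=0 queue=[] holders={T1}
Step 8: signal(T1) -> count=1 queue=[] holders={none}
Step 9: wait(T2) -> count=0 queue=[] holders={T2}
Step 10: wait(T1) -> count=0 queue=[T1] holders={T2}
Step 11: signal(T2) -> count=0 queue=[] holders={T1}
Step 12: signal(T1) -> count=1 queue=[] holders={none}
Step 13: wait(T3) -> count=0 queue=[] holders={T3}
Step 14: wait(T1) -> count=0 queue=[T1] holders={T3}
Step 15: signal(T3) -> count=0 queue=[] holders={T1}
Step 16: wait(T2) -> count=0 queue=[T2] holders={T1}
Step 17: wait(T3) -> count=0 queue=[T2,T3] holders={T1}
Step 18: signal(T1) -> count=0 queue=[T3] holders={T2}
Final holders: {T2} -> T3 not in holders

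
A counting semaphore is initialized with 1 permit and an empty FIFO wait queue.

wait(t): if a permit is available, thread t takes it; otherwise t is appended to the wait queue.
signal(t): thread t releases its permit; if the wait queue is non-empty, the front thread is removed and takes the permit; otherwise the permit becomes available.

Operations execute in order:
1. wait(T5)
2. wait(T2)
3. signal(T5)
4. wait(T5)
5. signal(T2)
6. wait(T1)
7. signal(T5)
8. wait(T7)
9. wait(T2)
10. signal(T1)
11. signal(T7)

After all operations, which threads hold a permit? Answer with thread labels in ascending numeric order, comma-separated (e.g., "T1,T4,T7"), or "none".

Answer: T2

Derivation:
Step 1: wait(T5) -> count=0 queue=[] holders={T5}
Step 2: wait(T2) -> count=0 queue=[T2] holders={T5}
Step 3: signal(T5) -> count=0 queue=[] holders={T2}
Step 4: wait(T5) -> count=0 queue=[T5] holders={T2}
Step 5: signal(T2) -> count=0 queue=[] holders={T5}
Step 6: wait(T1) -> count=0 queue=[T1] holders={T5}
Step 7: signal(T5) -> count=0 queue=[] holders={T1}
Step 8: wait(T7) -> count=0 queue=[T7] holders={T1}
Step 9: wait(T2) -> count=0 queue=[T7,T2] holders={T1}
Step 10: signal(T1) -> count=0 queue=[T2] holders={T7}
Step 11: signal(T7) -> count=0 queue=[] holders={T2}
Final holders: T2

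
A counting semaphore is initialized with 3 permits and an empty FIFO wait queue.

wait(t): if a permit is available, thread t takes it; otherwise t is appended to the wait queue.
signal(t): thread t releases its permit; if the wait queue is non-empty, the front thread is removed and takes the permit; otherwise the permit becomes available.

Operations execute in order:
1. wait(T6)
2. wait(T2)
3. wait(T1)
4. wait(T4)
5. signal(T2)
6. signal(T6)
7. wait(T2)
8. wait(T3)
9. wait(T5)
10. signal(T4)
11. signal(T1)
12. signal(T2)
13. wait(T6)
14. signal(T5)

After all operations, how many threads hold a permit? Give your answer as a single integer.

Answer: 2

Derivation:
Step 1: wait(T6) -> count=2 queue=[] holders={T6}
Step 2: wait(T2) -> count=1 queue=[] holders={T2,T6}
Step 3: wait(T1) -> count=0 queue=[] holders={T1,T2,T6}
Step 4: wait(T4) -> count=0 queue=[T4] holders={T1,T2,T6}
Step 5: signal(T2) -> count=0 queue=[] holders={T1,T4,T6}
Step 6: signal(T6) -> count=1 queue=[] holders={T1,T4}
Step 7: wait(T2) -> count=0 queue=[] holders={T1,T2,T4}
Step 8: wait(T3) -> count=0 queue=[T3] holders={T1,T2,T4}
Step 9: wait(T5) -> count=0 queue=[T3,T5] holders={T1,T2,T4}
Step 10: signal(T4) -> count=0 queue=[T5] holders={T1,T2,T3}
Step 11: signal(T1) -> count=0 queue=[] holders={T2,T3,T5}
Step 12: signal(T2) -> count=1 queue=[] holders={T3,T5}
Step 13: wait(T6) -> count=0 queue=[] holders={T3,T5,T6}
Step 14: signal(T5) -> count=1 queue=[] holders={T3,T6}
Final holders: {T3,T6} -> 2 thread(s)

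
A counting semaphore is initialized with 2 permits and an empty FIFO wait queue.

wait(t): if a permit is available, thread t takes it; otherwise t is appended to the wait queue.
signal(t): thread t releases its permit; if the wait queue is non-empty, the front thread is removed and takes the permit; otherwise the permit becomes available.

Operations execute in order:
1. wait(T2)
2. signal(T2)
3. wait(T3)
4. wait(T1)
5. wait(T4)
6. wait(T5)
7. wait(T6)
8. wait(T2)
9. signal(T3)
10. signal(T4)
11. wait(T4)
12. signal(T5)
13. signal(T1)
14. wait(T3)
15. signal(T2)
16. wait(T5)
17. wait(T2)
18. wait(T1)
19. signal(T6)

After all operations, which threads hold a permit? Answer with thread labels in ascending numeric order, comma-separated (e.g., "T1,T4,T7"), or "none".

Answer: T3,T4

Derivation:
Step 1: wait(T2) -> count=1 queue=[] holders={T2}
Step 2: signal(T2) -> count=2 queue=[] holders={none}
Step 3: wait(T3) -> count=1 queue=[] holders={T3}
Step 4: wait(T1) -> count=0 queue=[] holders={T1,T3}
Step 5: wait(T4) -> count=0 queue=[T4] holders={T1,T3}
Step 6: wait(T5) -> count=0 queue=[T4,T5] holders={T1,T3}
Step 7: wait(T6) -> count=0 queue=[T4,T5,T6] holders={T1,T3}
Step 8: wait(T2) -> count=0 queue=[T4,T5,T6,T2] holders={T1,T3}
Step 9: signal(T3) -> count=0 queue=[T5,T6,T2] holders={T1,T4}
Step 10: signal(T4) -> count=0 queue=[T6,T2] holders={T1,T5}
Step 11: wait(T4) -> count=0 queue=[T6,T2,T4] holders={T1,T5}
Step 12: signal(T5) -> count=0 queue=[T2,T4] holders={T1,T6}
Step 13: signal(T1) -> count=0 queue=[T4] holders={T2,T6}
Step 14: wait(T3) -> count=0 queue=[T4,T3] holders={T2,T6}
Step 15: signal(T2) -> count=0 queue=[T3] holders={T4,T6}
Step 16: wait(T5) -> count=0 queue=[T3,T5] holders={T4,T6}
Step 17: wait(T2) -> count=0 queue=[T3,T5,T2] holders={T4,T6}
Step 18: wait(T1) -> count=0 queue=[T3,T5,T2,T1] holders={T4,T6}
Step 19: signal(T6) -> count=0 queue=[T5,T2,T1] holders={T3,T4}
Final holders: T3,T4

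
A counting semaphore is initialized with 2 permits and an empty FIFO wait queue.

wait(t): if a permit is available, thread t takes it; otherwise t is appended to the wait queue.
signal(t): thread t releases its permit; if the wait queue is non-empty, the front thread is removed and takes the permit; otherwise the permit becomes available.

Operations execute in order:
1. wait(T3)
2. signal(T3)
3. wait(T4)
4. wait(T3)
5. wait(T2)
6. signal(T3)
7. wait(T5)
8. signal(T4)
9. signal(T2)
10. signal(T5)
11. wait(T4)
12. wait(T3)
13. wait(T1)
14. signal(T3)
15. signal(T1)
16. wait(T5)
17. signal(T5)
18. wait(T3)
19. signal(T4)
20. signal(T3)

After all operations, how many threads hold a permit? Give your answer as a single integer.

Step 1: wait(T3) -> count=1 queue=[] holders={T3}
Step 2: signal(T3) -> count=2 queue=[] holders={none}
Step 3: wait(T4) -> count=1 queue=[] holders={T4}
Step 4: wait(T3) -> count=0 queue=[] holders={T3,T4}
Step 5: wait(T2) -> count=0 queue=[T2] holders={T3,T4}
Step 6: signal(T3) -> count=0 queue=[] holders={T2,T4}
Step 7: wait(T5) -> count=0 queue=[T5] holders={T2,T4}
Step 8: signal(T4) -> count=0 queue=[] holders={T2,T5}
Step 9: signal(T2) -> count=1 queue=[] holders={T5}
Step 10: signal(T5) -> count=2 queue=[] holders={none}
Step 11: wait(T4) -> count=1 queue=[] holders={T4}
Step 12: wait(T3) -> count=0 queue=[] holders={T3,T4}
Step 13: wait(T1) -> count=0 queue=[T1] holders={T3,T4}
Step 14: signal(T3) -> count=0 queue=[] holders={T1,T4}
Step 15: signal(T1) -> count=1 queue=[] holders={T4}
Step 16: wait(T5) -> count=0 queue=[] holders={T4,T5}
Step 17: signal(T5) -> count=1 queue=[] holders={T4}
Step 18: wait(T3) -> count=0 queue=[] holders={T3,T4}
Step 19: signal(T4) -> count=1 queue=[] holders={T3}
Step 20: signal(T3) -> count=2 queue=[] holders={none}
Final holders: {none} -> 0 thread(s)

Answer: 0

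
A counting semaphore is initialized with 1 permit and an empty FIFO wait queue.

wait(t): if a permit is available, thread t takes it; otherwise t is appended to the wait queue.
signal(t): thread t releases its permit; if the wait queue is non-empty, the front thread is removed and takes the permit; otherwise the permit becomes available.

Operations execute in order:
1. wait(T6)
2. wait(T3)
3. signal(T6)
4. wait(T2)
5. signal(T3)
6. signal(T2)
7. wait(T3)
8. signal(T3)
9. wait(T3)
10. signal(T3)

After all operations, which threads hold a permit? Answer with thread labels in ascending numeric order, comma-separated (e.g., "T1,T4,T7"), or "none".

Answer: none

Derivation:
Step 1: wait(T6) -> count=0 queue=[] holders={T6}
Step 2: wait(T3) -> count=0 queue=[T3] holders={T6}
Step 3: signal(T6) -> count=0 queue=[] holders={T3}
Step 4: wait(T2) -> count=0 queue=[T2] holders={T3}
Step 5: signal(T3) -> count=0 queue=[] holders={T2}
Step 6: signal(T2) -> count=1 queue=[] holders={none}
Step 7: wait(T3) -> count=0 queue=[] holders={T3}
Step 8: signal(T3) -> count=1 queue=[] holders={none}
Step 9: wait(T3) -> count=0 queue=[] holders={T3}
Step 10: signal(T3) -> count=1 queue=[] holders={none}
Final holders: none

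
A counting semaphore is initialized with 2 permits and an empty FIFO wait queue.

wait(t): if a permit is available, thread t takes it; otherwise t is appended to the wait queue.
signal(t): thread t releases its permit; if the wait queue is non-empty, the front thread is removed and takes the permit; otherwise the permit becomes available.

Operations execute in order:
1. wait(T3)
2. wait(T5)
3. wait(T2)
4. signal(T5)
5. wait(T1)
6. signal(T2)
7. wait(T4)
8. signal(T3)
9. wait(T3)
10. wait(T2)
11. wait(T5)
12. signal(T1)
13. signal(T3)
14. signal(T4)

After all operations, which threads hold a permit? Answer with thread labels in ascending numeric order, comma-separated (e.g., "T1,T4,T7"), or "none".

Answer: T2,T5

Derivation:
Step 1: wait(T3) -> count=1 queue=[] holders={T3}
Step 2: wait(T5) -> count=0 queue=[] holders={T3,T5}
Step 3: wait(T2) -> count=0 queue=[T2] holders={T3,T5}
Step 4: signal(T5) -> count=0 queue=[] holders={T2,T3}
Step 5: wait(T1) -> count=0 queue=[T1] holders={T2,T3}
Step 6: signal(T2) -> count=0 queue=[] holders={T1,T3}
Step 7: wait(T4) -> count=0 queue=[T4] holders={T1,T3}
Step 8: signal(T3) -> count=0 queue=[] holders={T1,T4}
Step 9: wait(T3) -> count=0 queue=[T3] holders={T1,T4}
Step 10: wait(T2) -> count=0 queue=[T3,T2] holders={T1,T4}
Step 11: wait(T5) -> count=0 queue=[T3,T2,T5] holders={T1,T4}
Step 12: signal(T1) -> count=0 queue=[T2,T5] holders={T3,T4}
Step 13: signal(T3) -> count=0 queue=[T5] holders={T2,T4}
Step 14: signal(T4) -> count=0 queue=[] holders={T2,T5}
Final holders: T2,T5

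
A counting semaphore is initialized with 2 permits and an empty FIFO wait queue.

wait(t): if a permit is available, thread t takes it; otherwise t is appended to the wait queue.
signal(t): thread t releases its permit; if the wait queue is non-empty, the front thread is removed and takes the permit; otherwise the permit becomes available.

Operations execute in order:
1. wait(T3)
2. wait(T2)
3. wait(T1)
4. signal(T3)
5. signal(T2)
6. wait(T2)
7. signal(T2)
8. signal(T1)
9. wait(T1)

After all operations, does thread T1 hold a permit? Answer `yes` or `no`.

Answer: yes

Derivation:
Step 1: wait(T3) -> count=1 queue=[] holders={T3}
Step 2: wait(T2) -> count=0 queue=[] holders={T2,T3}
Step 3: wait(T1) -> count=0 queue=[T1] holders={T2,T3}
Step 4: signal(T3) -> count=0 queue=[] holders={T1,T2}
Step 5: signal(T2) -> count=1 queue=[] holders={T1}
Step 6: wait(T2) -> count=0 queue=[] holders={T1,T2}
Step 7: signal(T2) -> count=1 queue=[] holders={T1}
Step 8: signal(T1) -> count=2 queue=[] holders={none}
Step 9: wait(T1) -> count=1 queue=[] holders={T1}
Final holders: {T1} -> T1 in holders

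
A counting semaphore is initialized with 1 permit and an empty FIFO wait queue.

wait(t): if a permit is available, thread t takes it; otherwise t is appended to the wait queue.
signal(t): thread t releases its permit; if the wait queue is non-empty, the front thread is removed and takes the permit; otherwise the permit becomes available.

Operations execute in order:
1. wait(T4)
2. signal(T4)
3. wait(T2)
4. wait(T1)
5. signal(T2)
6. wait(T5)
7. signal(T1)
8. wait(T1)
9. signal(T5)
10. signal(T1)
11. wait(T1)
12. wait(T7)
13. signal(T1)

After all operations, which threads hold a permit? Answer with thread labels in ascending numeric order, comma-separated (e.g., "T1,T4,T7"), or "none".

Step 1: wait(T4) -> count=0 queue=[] holders={T4}
Step 2: signal(T4) -> count=1 queue=[] holders={none}
Step 3: wait(T2) -> count=0 queue=[] holders={T2}
Step 4: wait(T1) -> count=0 queue=[T1] holders={T2}
Step 5: signal(T2) -> count=0 queue=[] holders={T1}
Step 6: wait(T5) -> count=0 queue=[T5] holders={T1}
Step 7: signal(T1) -> count=0 queue=[] holders={T5}
Step 8: wait(T1) -> count=0 queue=[T1] holders={T5}
Step 9: signal(T5) -> count=0 queue=[] holders={T1}
Step 10: signal(T1) -> count=1 queue=[] holders={none}
Step 11: wait(T1) -> count=0 queue=[] holders={T1}
Step 12: wait(T7) -> count=0 queue=[T7] holders={T1}
Step 13: signal(T1) -> count=0 queue=[] holders={T7}
Final holders: T7

Answer: T7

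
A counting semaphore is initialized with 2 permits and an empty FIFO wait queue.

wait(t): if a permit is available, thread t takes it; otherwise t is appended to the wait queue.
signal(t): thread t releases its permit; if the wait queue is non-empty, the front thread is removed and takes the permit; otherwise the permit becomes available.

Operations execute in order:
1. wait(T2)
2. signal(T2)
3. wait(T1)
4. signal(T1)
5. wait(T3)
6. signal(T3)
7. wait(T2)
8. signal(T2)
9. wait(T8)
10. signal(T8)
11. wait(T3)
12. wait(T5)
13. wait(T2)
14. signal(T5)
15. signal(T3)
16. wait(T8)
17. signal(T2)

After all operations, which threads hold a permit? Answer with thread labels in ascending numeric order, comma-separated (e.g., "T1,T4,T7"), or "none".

Step 1: wait(T2) -> count=1 queue=[] holders={T2}
Step 2: signal(T2) -> count=2 queue=[] holders={none}
Step 3: wait(T1) -> count=1 queue=[] holders={T1}
Step 4: signal(T1) -> count=2 queue=[] holders={none}
Step 5: wait(T3) -> count=1 queue=[] holders={T3}
Step 6: signal(T3) -> count=2 queue=[] holders={none}
Step 7: wait(T2) -> count=1 queue=[] holders={T2}
Step 8: signal(T2) -> count=2 queue=[] holders={none}
Step 9: wait(T8) -> count=1 queue=[] holders={T8}
Step 10: signal(T8) -> count=2 queue=[] holders={none}
Step 11: wait(T3) -> count=1 queue=[] holders={T3}
Step 12: wait(T5) -> count=0 queue=[] holders={T3,T5}
Step 13: wait(T2) -> count=0 queue=[T2] holders={T3,T5}
Step 14: signal(T5) -> count=0 queue=[] holders={T2,T3}
Step 15: signal(T3) -> count=1 queue=[] holders={T2}
Step 16: wait(T8) -> count=0 queue=[] holders={T2,T8}
Step 17: signal(T2) -> count=1 queue=[] holders={T8}
Final holders: T8

Answer: T8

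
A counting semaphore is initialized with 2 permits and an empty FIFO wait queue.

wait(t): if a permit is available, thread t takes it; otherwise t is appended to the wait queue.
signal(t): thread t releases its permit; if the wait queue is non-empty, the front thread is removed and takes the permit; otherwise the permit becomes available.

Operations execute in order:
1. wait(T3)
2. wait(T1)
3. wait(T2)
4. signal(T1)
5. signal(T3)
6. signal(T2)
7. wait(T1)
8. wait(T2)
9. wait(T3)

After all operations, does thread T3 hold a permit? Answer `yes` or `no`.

Answer: no

Derivation:
Step 1: wait(T3) -> count=1 queue=[] holders={T3}
Step 2: wait(T1) -> count=0 queue=[] holders={T1,T3}
Step 3: wait(T2) -> count=0 queue=[T2] holders={T1,T3}
Step 4: signal(T1) -> count=0 queue=[] holders={T2,T3}
Step 5: signal(T3) -> count=1 queue=[] holders={T2}
Step 6: signal(T2) -> count=2 queue=[] holders={none}
Step 7: wait(T1) -> count=1 queue=[] holders={T1}
Step 8: wait(T2) -> count=0 queue=[] holders={T1,T2}
Step 9: wait(T3) -> count=0 queue=[T3] holders={T1,T2}
Final holders: {T1,T2} -> T3 not in holders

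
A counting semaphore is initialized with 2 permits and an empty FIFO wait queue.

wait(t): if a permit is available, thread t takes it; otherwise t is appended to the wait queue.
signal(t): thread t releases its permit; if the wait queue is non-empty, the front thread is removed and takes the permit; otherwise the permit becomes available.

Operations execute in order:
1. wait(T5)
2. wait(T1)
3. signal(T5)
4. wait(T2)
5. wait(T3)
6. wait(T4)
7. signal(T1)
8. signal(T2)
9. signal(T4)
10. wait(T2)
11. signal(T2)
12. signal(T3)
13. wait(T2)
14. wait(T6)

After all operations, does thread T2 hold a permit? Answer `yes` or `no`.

Step 1: wait(T5) -> count=1 queue=[] holders={T5}
Step 2: wait(T1) -> count=0 queue=[] holders={T1,T5}
Step 3: signal(T5) -> count=1 queue=[] holders={T1}
Step 4: wait(T2) -> count=0 queue=[] holders={T1,T2}
Step 5: wait(T3) -> count=0 queue=[T3] holders={T1,T2}
Step 6: wait(T4) -> count=0 queue=[T3,T4] holders={T1,T2}
Step 7: signal(T1) -> count=0 queue=[T4] holders={T2,T3}
Step 8: signal(T2) -> count=0 queue=[] holders={T3,T4}
Step 9: signal(T4) -> count=1 queue=[] holders={T3}
Step 10: wait(T2) -> count=0 queue=[] holders={T2,T3}
Step 11: signal(T2) -> count=1 queue=[] holders={T3}
Step 12: signal(T3) -> count=2 queue=[] holders={none}
Step 13: wait(T2) -> count=1 queue=[] holders={T2}
Step 14: wait(T6) -> count=0 queue=[] holders={T2,T6}
Final holders: {T2,T6} -> T2 in holders

Answer: yes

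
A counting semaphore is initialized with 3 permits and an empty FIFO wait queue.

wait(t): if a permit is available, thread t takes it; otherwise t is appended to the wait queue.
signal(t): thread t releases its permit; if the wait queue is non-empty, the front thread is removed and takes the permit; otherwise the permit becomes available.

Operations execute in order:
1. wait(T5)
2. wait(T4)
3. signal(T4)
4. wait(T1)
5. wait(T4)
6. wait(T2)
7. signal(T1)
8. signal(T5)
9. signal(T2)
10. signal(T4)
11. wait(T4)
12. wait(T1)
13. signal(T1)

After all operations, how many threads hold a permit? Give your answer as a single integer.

Step 1: wait(T5) -> count=2 queue=[] holders={T5}
Step 2: wait(T4) -> count=1 queue=[] holders={T4,T5}
Step 3: signal(T4) -> count=2 queue=[] holders={T5}
Step 4: wait(T1) -> count=1 queue=[] holders={T1,T5}
Step 5: wait(T4) -> count=0 queue=[] holders={T1,T4,T5}
Step 6: wait(T2) -> count=0 queue=[T2] holders={T1,T4,T5}
Step 7: signal(T1) -> count=0 queue=[] holders={T2,T4,T5}
Step 8: signal(T5) -> count=1 queue=[] holders={T2,T4}
Step 9: signal(T2) -> count=2 queue=[] holders={T4}
Step 10: signal(T4) -> count=3 queue=[] holders={none}
Step 11: wait(T4) -> count=2 queue=[] holders={T4}
Step 12: wait(T1) -> count=1 queue=[] holders={T1,T4}
Step 13: signal(T1) -> count=2 queue=[] holders={T4}
Final holders: {T4} -> 1 thread(s)

Answer: 1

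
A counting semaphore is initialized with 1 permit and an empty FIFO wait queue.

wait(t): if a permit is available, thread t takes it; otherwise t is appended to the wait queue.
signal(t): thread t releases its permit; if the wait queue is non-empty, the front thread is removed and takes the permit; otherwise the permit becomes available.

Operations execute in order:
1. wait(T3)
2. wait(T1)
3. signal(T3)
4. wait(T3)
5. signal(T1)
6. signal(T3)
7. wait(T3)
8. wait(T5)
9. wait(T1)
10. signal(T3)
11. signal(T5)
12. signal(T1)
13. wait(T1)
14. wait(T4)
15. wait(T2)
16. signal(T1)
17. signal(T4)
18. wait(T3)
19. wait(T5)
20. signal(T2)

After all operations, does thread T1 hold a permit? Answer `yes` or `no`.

Answer: no

Derivation:
Step 1: wait(T3) -> count=0 queue=[] holders={T3}
Step 2: wait(T1) -> count=0 queue=[T1] holders={T3}
Step 3: signal(T3) -> count=0 queue=[] holders={T1}
Step 4: wait(T3) -> count=0 queue=[T3] holders={T1}
Step 5: signal(T1) -> count=0 queue=[] holders={T3}
Step 6: signal(T3) -> count=1 queue=[] holders={none}
Step 7: wait(T3) -> count=0 queue=[] holders={T3}
Step 8: wait(T5) -> count=0 queue=[T5] holders={T3}
Step 9: wait(T1) -> count=0 queue=[T5,T1] holders={T3}
Step 10: signal(T3) -> count=0 queue=[T1] holders={T5}
Step 11: signal(T5) -> count=0 queue=[] holders={T1}
Step 12: signal(T1) -> count=1 queue=[] holders={none}
Step 13: wait(T1) -> count=0 queue=[] holders={T1}
Step 14: wait(T4) -> count=0 queue=[T4] holders={T1}
Step 15: wait(T2) -> count=0 queue=[T4,T2] holders={T1}
Step 16: signal(T1) -> count=0 queue=[T2] holders={T4}
Step 17: signal(T4) -> count=0 queue=[] holders={T2}
Step 18: wait(T3) -> count=0 queue=[T3] holders={T2}
Step 19: wait(T5) -> count=0 queue=[T3,T5] holders={T2}
Step 20: signal(T2) -> count=0 queue=[T5] holders={T3}
Final holders: {T3} -> T1 not in holders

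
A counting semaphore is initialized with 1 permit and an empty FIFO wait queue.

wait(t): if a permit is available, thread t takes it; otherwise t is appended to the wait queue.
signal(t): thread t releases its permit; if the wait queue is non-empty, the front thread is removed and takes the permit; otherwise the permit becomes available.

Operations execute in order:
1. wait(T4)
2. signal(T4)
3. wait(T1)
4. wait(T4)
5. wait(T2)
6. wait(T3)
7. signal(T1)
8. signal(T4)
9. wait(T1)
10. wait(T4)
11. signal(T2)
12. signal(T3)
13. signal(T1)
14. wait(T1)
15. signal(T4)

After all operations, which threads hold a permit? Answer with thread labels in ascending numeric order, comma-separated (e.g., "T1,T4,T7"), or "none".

Step 1: wait(T4) -> count=0 queue=[] holders={T4}
Step 2: signal(T4) -> count=1 queue=[] holders={none}
Step 3: wait(T1) -> count=0 queue=[] holders={T1}
Step 4: wait(T4) -> count=0 queue=[T4] holders={T1}
Step 5: wait(T2) -> count=0 queue=[T4,T2] holders={T1}
Step 6: wait(T3) -> count=0 queue=[T4,T2,T3] holders={T1}
Step 7: signal(T1) -> count=0 queue=[T2,T3] holders={T4}
Step 8: signal(T4) -> count=0 queue=[T3] holders={T2}
Step 9: wait(T1) -> count=0 queue=[T3,T1] holders={T2}
Step 10: wait(T4) -> count=0 queue=[T3,T1,T4] holders={T2}
Step 11: signal(T2) -> count=0 queue=[T1,T4] holders={T3}
Step 12: signal(T3) -> count=0 queue=[T4] holders={T1}
Step 13: signal(T1) -> count=0 queue=[] holders={T4}
Step 14: wait(T1) -> count=0 queue=[T1] holders={T4}
Step 15: signal(T4) -> count=0 queue=[] holders={T1}
Final holders: T1

Answer: T1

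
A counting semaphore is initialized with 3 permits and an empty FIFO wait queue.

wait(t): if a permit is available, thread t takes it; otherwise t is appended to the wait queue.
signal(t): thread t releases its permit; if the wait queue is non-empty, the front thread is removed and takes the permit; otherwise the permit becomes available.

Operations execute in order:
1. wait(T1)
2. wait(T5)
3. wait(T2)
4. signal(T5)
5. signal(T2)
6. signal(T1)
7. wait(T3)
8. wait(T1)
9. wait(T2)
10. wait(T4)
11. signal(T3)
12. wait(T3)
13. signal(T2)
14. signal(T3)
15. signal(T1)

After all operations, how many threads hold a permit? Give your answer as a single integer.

Answer: 1

Derivation:
Step 1: wait(T1) -> count=2 queue=[] holders={T1}
Step 2: wait(T5) -> count=1 queue=[] holders={T1,T5}
Step 3: wait(T2) -> count=0 queue=[] holders={T1,T2,T5}
Step 4: signal(T5) -> count=1 queue=[] holders={T1,T2}
Step 5: signal(T2) -> count=2 queue=[] holders={T1}
Step 6: signal(T1) -> count=3 queue=[] holders={none}
Step 7: wait(T3) -> count=2 queue=[] holders={T3}
Step 8: wait(T1) -> count=1 queue=[] holders={T1,T3}
Step 9: wait(T2) -> count=0 queue=[] holders={T1,T2,T3}
Step 10: wait(T4) -> count=0 queue=[T4] holders={T1,T2,T3}
Step 11: signal(T3) -> count=0 queue=[] holders={T1,T2,T4}
Step 12: wait(T3) -> count=0 queue=[T3] holders={T1,T2,T4}
Step 13: signal(T2) -> count=0 queue=[] holders={T1,T3,T4}
Step 14: signal(T3) -> count=1 queue=[] holders={T1,T4}
Step 15: signal(T1) -> count=2 queue=[] holders={T4}
Final holders: {T4} -> 1 thread(s)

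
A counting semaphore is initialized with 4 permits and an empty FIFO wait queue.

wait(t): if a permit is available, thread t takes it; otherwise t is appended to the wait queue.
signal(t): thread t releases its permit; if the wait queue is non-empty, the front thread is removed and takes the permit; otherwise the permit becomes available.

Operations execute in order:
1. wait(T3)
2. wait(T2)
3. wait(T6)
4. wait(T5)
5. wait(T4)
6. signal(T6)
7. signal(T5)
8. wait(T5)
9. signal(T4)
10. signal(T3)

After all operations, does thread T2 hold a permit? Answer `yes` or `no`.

Step 1: wait(T3) -> count=3 queue=[] holders={T3}
Step 2: wait(T2) -> count=2 queue=[] holders={T2,T3}
Step 3: wait(T6) -> count=1 queue=[] holders={T2,T3,T6}
Step 4: wait(T5) -> count=0 queue=[] holders={T2,T3,T5,T6}
Step 5: wait(T4) -> count=0 queue=[T4] holders={T2,T3,T5,T6}
Step 6: signal(T6) -> count=0 queue=[] holders={T2,T3,T4,T5}
Step 7: signal(T5) -> count=1 queue=[] holders={T2,T3,T4}
Step 8: wait(T5) -> count=0 queue=[] holders={T2,T3,T4,T5}
Step 9: signal(T4) -> count=1 queue=[] holders={T2,T3,T5}
Step 10: signal(T3) -> count=2 queue=[] holders={T2,T5}
Final holders: {T2,T5} -> T2 in holders

Answer: yes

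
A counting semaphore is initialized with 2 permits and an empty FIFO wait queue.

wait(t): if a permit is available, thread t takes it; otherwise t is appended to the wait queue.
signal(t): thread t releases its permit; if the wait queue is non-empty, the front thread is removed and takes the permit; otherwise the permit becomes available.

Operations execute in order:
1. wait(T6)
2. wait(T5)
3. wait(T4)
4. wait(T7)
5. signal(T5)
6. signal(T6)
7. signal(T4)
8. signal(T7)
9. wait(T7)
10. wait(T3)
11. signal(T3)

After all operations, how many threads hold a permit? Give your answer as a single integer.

Step 1: wait(T6) -> count=1 queue=[] holders={T6}
Step 2: wait(T5) -> count=0 queue=[] holders={T5,T6}
Step 3: wait(T4) -> count=0 queue=[T4] holders={T5,T6}
Step 4: wait(T7) -> count=0 queue=[T4,T7] holders={T5,T6}
Step 5: signal(T5) -> count=0 queue=[T7] holders={T4,T6}
Step 6: signal(T6) -> count=0 queue=[] holders={T4,T7}
Step 7: signal(T4) -> count=1 queue=[] holders={T7}
Step 8: signal(T7) -> count=2 queue=[] holders={none}
Step 9: wait(T7) -> count=1 queue=[] holders={T7}
Step 10: wait(T3) -> count=0 queue=[] holders={T3,T7}
Step 11: signal(T3) -> count=1 queue=[] holders={T7}
Final holders: {T7} -> 1 thread(s)

Answer: 1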